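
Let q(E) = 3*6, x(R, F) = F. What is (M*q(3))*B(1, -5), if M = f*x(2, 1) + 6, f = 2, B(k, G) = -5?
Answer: -720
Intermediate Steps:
q(E) = 18
M = 8 (M = 2*1 + 6 = 2 + 6 = 8)
(M*q(3))*B(1, -5) = (8*18)*(-5) = 144*(-5) = -720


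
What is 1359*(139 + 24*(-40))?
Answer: -1115739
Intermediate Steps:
1359*(139 + 24*(-40)) = 1359*(139 - 960) = 1359*(-821) = -1115739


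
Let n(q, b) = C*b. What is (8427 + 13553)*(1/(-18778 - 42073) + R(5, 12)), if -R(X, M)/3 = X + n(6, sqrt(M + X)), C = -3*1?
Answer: -2866085240/8693 + 197820*sqrt(17) ≈ 4.8593e+5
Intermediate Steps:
C = -3
n(q, b) = -3*b
R(X, M) = -3*X + 9*sqrt(M + X) (R(X, M) = -3*(X - 3*sqrt(M + X)) = -3*X + 9*sqrt(M + X))
(8427 + 13553)*(1/(-18778 - 42073) + R(5, 12)) = (8427 + 13553)*(1/(-18778 - 42073) + (-3*5 + 9*sqrt(12 + 5))) = 21980*(1/(-60851) + (-15 + 9*sqrt(17))) = 21980*(-1/60851 + (-15 + 9*sqrt(17))) = 21980*(-912766/60851 + 9*sqrt(17)) = -2866085240/8693 + 197820*sqrt(17)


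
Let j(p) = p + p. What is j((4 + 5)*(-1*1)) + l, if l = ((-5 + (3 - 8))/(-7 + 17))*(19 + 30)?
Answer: -67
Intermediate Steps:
j(p) = 2*p
l = -49 (l = ((-5 - 5)/10)*49 = -10*⅒*49 = -1*49 = -49)
j((4 + 5)*(-1*1)) + l = 2*((4 + 5)*(-1*1)) - 49 = 2*(9*(-1)) - 49 = 2*(-9) - 49 = -18 - 49 = -67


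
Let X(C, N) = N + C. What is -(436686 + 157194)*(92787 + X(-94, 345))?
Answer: -55253407440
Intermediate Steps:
X(C, N) = C + N
-(436686 + 157194)*(92787 + X(-94, 345)) = -(436686 + 157194)*(92787 + (-94 + 345)) = -593880*(92787 + 251) = -593880*93038 = -1*55253407440 = -55253407440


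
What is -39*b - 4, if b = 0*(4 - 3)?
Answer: -4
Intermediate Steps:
b = 0 (b = 0*1 = 0)
-39*b - 4 = -39*0 - 4 = 0 - 4 = -4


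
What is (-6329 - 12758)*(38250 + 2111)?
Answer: -770370407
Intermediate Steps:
(-6329 - 12758)*(38250 + 2111) = -19087*40361 = -770370407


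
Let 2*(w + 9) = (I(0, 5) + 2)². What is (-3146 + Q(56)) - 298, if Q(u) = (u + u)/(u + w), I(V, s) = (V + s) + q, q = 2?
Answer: -86068/25 ≈ -3442.7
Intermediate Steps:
I(V, s) = 2 + V + s (I(V, s) = (V + s) + 2 = 2 + V + s)
w = 63/2 (w = -9 + ((2 + 0 + 5) + 2)²/2 = -9 + (7 + 2)²/2 = -9 + (½)*9² = -9 + (½)*81 = -9 + 81/2 = 63/2 ≈ 31.500)
Q(u) = 2*u/(63/2 + u) (Q(u) = (u + u)/(u + 63/2) = (2*u)/(63/2 + u) = 2*u/(63/2 + u))
(-3146 + Q(56)) - 298 = (-3146 + 4*56/(63 + 2*56)) - 298 = (-3146 + 4*56/(63 + 112)) - 298 = (-3146 + 4*56/175) - 298 = (-3146 + 4*56*(1/175)) - 298 = (-3146 + 32/25) - 298 = -78618/25 - 298 = -86068/25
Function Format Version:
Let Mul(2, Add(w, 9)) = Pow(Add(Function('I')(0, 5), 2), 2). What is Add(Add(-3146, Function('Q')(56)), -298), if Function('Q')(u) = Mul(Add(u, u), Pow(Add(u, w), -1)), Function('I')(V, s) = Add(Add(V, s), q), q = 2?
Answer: Rational(-86068, 25) ≈ -3442.7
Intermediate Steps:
Function('I')(V, s) = Add(2, V, s) (Function('I')(V, s) = Add(Add(V, s), 2) = Add(2, V, s))
w = Rational(63, 2) (w = Add(-9, Mul(Rational(1, 2), Pow(Add(Add(2, 0, 5), 2), 2))) = Add(-9, Mul(Rational(1, 2), Pow(Add(7, 2), 2))) = Add(-9, Mul(Rational(1, 2), Pow(9, 2))) = Add(-9, Mul(Rational(1, 2), 81)) = Add(-9, Rational(81, 2)) = Rational(63, 2) ≈ 31.500)
Function('Q')(u) = Mul(2, u, Pow(Add(Rational(63, 2), u), -1)) (Function('Q')(u) = Mul(Add(u, u), Pow(Add(u, Rational(63, 2)), -1)) = Mul(Mul(2, u), Pow(Add(Rational(63, 2), u), -1)) = Mul(2, u, Pow(Add(Rational(63, 2), u), -1)))
Add(Add(-3146, Function('Q')(56)), -298) = Add(Add(-3146, Mul(4, 56, Pow(Add(63, Mul(2, 56)), -1))), -298) = Add(Add(-3146, Mul(4, 56, Pow(Add(63, 112), -1))), -298) = Add(Add(-3146, Mul(4, 56, Pow(175, -1))), -298) = Add(Add(-3146, Mul(4, 56, Rational(1, 175))), -298) = Add(Add(-3146, Rational(32, 25)), -298) = Add(Rational(-78618, 25), -298) = Rational(-86068, 25)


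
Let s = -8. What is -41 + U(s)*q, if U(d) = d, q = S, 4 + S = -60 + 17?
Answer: 335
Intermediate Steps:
S = -47 (S = -4 + (-60 + 17) = -4 - 43 = -47)
q = -47
-41 + U(s)*q = -41 - 8*(-47) = -41 + 376 = 335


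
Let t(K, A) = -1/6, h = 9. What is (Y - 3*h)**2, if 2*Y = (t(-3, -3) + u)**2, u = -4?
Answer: 1739761/5184 ≈ 335.60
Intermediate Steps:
t(K, A) = -1/6 (t(K, A) = -1*1/6 = -1/6)
Y = 625/72 (Y = (-1/6 - 4)**2/2 = (-25/6)**2/2 = (1/2)*(625/36) = 625/72 ≈ 8.6806)
(Y - 3*h)**2 = (625/72 - 3*9)**2 = (625/72 - 27)**2 = (-1319/72)**2 = 1739761/5184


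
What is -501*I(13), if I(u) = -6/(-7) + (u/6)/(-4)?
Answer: -8851/56 ≈ -158.05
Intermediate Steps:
I(u) = 6/7 - u/24 (I(u) = -6*(-1/7) + (u*(1/6))*(-1/4) = 6/7 + (u/6)*(-1/4) = 6/7 - u/24)
-501*I(13) = -501*(6/7 - 1/24*13) = -501*(6/7 - 13/24) = -501*53/168 = -8851/56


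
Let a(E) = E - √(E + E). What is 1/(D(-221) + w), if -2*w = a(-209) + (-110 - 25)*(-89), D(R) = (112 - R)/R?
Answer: -576764032/3405517349401 - 48841*I*√418/3405517349401 ≈ -0.00016936 - 2.9322e-7*I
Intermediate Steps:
D(R) = (112 - R)/R
a(E) = E - √2*√E (a(E) = E - √(2*E) = E - √2*√E)
w = -5903 + I*√418/2 (w = -((-209 - √2*√(-209)) + (-110 - 25)*(-89))/2 = -((-209 - √2*I*√209) - 135*(-89))/2 = -((-209 - I*√418) + 12015)/2 = -(11806 - I*√418)/2 = -5903 + I*√418/2 ≈ -5903.0 + 10.223*I)
1/(D(-221) + w) = 1/((112 - 1*(-221))/(-221) + (-5903 + I*√418/2)) = 1/(-(112 + 221)/221 + (-5903 + I*√418/2)) = 1/(-1/221*333 + (-5903 + I*√418/2)) = 1/(-333/221 + (-5903 + I*√418/2)) = 1/(-1304896/221 + I*√418/2)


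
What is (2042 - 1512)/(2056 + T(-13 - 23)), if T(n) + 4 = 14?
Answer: 265/1033 ≈ 0.25653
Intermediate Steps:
T(n) = 10 (T(n) = -4 + 14 = 10)
(2042 - 1512)/(2056 + T(-13 - 23)) = (2042 - 1512)/(2056 + 10) = 530/2066 = 530*(1/2066) = 265/1033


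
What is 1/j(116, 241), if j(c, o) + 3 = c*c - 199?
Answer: 1/13254 ≈ 7.5449e-5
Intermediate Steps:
j(c, o) = -202 + c**2 (j(c, o) = -3 + (c*c - 199) = -3 + (c**2 - 199) = -3 + (-199 + c**2) = -202 + c**2)
1/j(116, 241) = 1/(-202 + 116**2) = 1/(-202 + 13456) = 1/13254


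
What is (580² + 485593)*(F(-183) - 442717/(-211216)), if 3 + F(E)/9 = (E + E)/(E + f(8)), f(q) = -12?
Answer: -90412906407851/13729040 ≈ -6.5855e+6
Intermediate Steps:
F(E) = -27 + 18*E/(-12 + E) (F(E) = -27 + 9*((E + E)/(E - 12)) = -27 + 9*((2*E)/(-12 + E)) = -27 + 9*(2*E/(-12 + E)) = -27 + 18*E/(-12 + E))
(580² + 485593)*(F(-183) - 442717/(-211216)) = (580² + 485593)*(9*(36 - 1*(-183))/(-12 - 183) - 442717/(-211216)) = (336400 + 485593)*(9*(36 + 183)/(-195) - 442717*(-1/211216)) = 821993*(9*(-1/195)*219 + 442717/211216) = 821993*(-657/65 + 442717/211216) = 821993*(-109992307/13729040) = -90412906407851/13729040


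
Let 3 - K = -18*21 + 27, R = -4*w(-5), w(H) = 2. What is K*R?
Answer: -2832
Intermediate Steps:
R = -8 (R = -4*2 = -8)
K = 354 (K = 3 - (-18*21 + 27) = 3 - (-378 + 27) = 3 - 1*(-351) = 3 + 351 = 354)
K*R = 354*(-8) = -2832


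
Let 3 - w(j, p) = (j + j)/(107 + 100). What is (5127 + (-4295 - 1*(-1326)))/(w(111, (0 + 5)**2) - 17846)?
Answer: -148902/1231241 ≈ -0.12094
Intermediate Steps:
w(j, p) = 3 - 2*j/207 (w(j, p) = 3 - (j + j)/(107 + 100) = 3 - 2*j/207)
(5127 + (-4295 - 1*(-1326)))/(w(111, (0 + 5)**2) - 17846) = (5127 + (-4295 - 1*(-1326)))/((3 - 2/207*111) - 17846) = (5127 + (-4295 + 1326))/((3 - 74/69) - 17846) = (5127 - 2969)/(133/69 - 17846) = 2158/(-1231241/69) = 2158*(-69/1231241) = -148902/1231241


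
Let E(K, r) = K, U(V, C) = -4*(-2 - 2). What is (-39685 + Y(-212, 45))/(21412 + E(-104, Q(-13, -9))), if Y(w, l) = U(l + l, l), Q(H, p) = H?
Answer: -5667/3044 ≈ -1.8617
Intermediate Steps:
U(V, C) = 16 (U(V, C) = -4*(-4) = 16)
Y(w, l) = 16
(-39685 + Y(-212, 45))/(21412 + E(-104, Q(-13, -9))) = (-39685 + 16)/(21412 - 104) = -39669/21308 = -39669*1/21308 = -5667/3044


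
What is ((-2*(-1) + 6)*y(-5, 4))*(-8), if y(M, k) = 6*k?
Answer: -1536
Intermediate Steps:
((-2*(-1) + 6)*y(-5, 4))*(-8) = ((-2*(-1) + 6)*(6*4))*(-8) = ((2 + 6)*24)*(-8) = (8*24)*(-8) = 192*(-8) = -1536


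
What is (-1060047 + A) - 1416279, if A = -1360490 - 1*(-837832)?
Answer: -2998984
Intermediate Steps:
A = -522658 (A = -1360490 + 837832 = -522658)
(-1060047 + A) - 1416279 = (-1060047 - 522658) - 1416279 = -1582705 - 1416279 = -2998984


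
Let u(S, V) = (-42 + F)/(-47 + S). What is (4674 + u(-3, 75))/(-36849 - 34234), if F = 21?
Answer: -233721/3554150 ≈ -0.065760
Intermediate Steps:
u(S, V) = -21/(-47 + S) (u(S, V) = (-42 + 21)/(-47 + S) = -21/(-47 + S))
(4674 + u(-3, 75))/(-36849 - 34234) = (4674 - 21/(-47 - 3))/(-36849 - 34234) = (4674 - 21/(-50))/(-71083) = (4674 - 21*(-1/50))*(-1/71083) = (4674 + 21/50)*(-1/71083) = (233721/50)*(-1/71083) = -233721/3554150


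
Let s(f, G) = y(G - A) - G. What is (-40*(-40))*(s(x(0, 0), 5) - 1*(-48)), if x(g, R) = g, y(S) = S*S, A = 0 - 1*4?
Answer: 198400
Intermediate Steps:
A = -4 (A = 0 - 4 = -4)
y(S) = S²
s(f, G) = (4 + G)² - G (s(f, G) = (G - 1*(-4))² - G = (G + 4)² - G = (4 + G)² - G)
(-40*(-40))*(s(x(0, 0), 5) - 1*(-48)) = (-40*(-40))*(((4 + 5)² - 1*5) - 1*(-48)) = 1600*((9² - 5) + 48) = 1600*((81 - 5) + 48) = 1600*(76 + 48) = 1600*124 = 198400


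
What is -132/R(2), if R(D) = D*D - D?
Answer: -66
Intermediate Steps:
R(D) = D**2 - D
-132/R(2) = -132/(2*(-1 + 2)) = -132/(2*1) = -132/2 = (1/2)*(-132) = -66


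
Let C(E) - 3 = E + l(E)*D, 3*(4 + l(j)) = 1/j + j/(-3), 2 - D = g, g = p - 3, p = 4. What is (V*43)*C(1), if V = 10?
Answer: 860/9 ≈ 95.556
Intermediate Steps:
g = 1 (g = 4 - 3 = 1)
D = 1 (D = 2 - 1*1 = 2 - 1 = 1)
l(j) = -4 - j/9 + 1/(3*j) (l(j) = -4 + (1/j + j/(-3))/3 = -4 + (1/j + j*(-⅓))/3 = -4 + (1/j - j/3)/3 = -4 + (-j/9 + 1/(3*j)) = -4 - j/9 + 1/(3*j))
C(E) = 3 + E + (3 - E*(36 + E))/(9*E) (C(E) = 3 + (E + ((3 - E*(36 + E))/(9*E))*1) = 3 + (E + (3 - E*(36 + E))/(9*E)) = 3 + E + (3 - E*(36 + E))/(9*E))
(V*43)*C(1) = (10*43)*(-1 + (⅓)/1 + (8/9)*1) = 430*(-1 + (⅓)*1 + 8/9) = 430*(-1 + ⅓ + 8/9) = 430*(2/9) = 860/9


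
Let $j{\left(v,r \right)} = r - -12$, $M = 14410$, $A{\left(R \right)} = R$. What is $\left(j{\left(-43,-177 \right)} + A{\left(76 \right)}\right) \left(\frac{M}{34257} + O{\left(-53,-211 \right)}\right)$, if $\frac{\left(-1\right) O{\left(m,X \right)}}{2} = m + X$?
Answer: $- \frac{1611087434}{34257} \approx -47029.0$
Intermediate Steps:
$O{\left(m,X \right)} = - 2 X - 2 m$ ($O{\left(m,X \right)} = - 2 \left(m + X\right) = - 2 \left(X + m\right) = - 2 X - 2 m$)
$j{\left(v,r \right)} = 12 + r$ ($j{\left(v,r \right)} = r + 12 = 12 + r$)
$\left(j{\left(-43,-177 \right)} + A{\left(76 \right)}\right) \left(\frac{M}{34257} + O{\left(-53,-211 \right)}\right) = \left(\left(12 - 177\right) + 76\right) \left(\frac{14410}{34257} - -528\right) = \left(-165 + 76\right) \left(14410 \cdot \frac{1}{34257} + \left(422 + 106\right)\right) = - 89 \left(\frac{14410}{34257} + 528\right) = \left(-89\right) \frac{18102106}{34257} = - \frac{1611087434}{34257}$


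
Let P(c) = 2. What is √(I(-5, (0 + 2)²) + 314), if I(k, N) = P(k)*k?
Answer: 4*√19 ≈ 17.436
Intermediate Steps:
I(k, N) = 2*k
√(I(-5, (0 + 2)²) + 314) = √(2*(-5) + 314) = √(-10 + 314) = √304 = 4*√19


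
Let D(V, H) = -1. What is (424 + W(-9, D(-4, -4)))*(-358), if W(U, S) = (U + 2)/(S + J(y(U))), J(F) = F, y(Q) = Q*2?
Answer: -2886554/19 ≈ -1.5192e+5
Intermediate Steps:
y(Q) = 2*Q
W(U, S) = (2 + U)/(S + 2*U) (W(U, S) = (U + 2)/(S + 2*U) = (2 + U)/(S + 2*U))
(424 + W(-9, D(-4, -4)))*(-358) = (424 + (2 - 9)/(-1 + 2*(-9)))*(-358) = (424 - 7/(-1 - 18))*(-358) = (424 - 7/(-19))*(-358) = (424 - 1/19*(-7))*(-358) = (424 + 7/19)*(-358) = (8063/19)*(-358) = -2886554/19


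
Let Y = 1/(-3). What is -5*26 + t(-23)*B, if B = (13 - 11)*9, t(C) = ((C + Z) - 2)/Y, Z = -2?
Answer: 1328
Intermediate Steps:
Y = -⅓ ≈ -0.33333
t(C) = 12 - 3*C (t(C) = ((C - 2) - 2)/(-⅓) = ((-2 + C) - 2)*(-3) = (-4 + C)*(-3) = 12 - 3*C)
B = 18 (B = 2*9 = 18)
-5*26 + t(-23)*B = -5*26 + (12 - 3*(-23))*18 = -130 + (12 + 69)*18 = -130 + 81*18 = -130 + 1458 = 1328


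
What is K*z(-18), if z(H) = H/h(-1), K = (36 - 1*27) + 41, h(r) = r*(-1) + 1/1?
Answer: -450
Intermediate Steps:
h(r) = 1 - r (h(r) = -r + 1 = 1 - r)
K = 50 (K = (36 - 27) + 41 = 9 + 41 = 50)
z(H) = H/2 (z(H) = H/(1 - 1*(-1)) = H/(1 + 1) = H/2)
K*z(-18) = 50*((½)*(-18)) = 50*(-9) = -450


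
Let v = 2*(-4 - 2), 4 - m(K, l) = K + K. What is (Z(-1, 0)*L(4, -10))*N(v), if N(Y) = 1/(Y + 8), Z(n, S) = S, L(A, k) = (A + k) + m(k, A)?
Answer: 0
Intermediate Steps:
m(K, l) = 4 - 2*K (m(K, l) = 4 - (K + K) = 4 - 2*K)
v = -12 (v = 2*(-6) = -12)
L(A, k) = 4 + A - k (L(A, k) = (A + k) + (4 - 2*k) = 4 + A - k)
N(Y) = 1/(8 + Y)
(Z(-1, 0)*L(4, -10))*N(v) = (0*(4 + 4 - 1*(-10)))/(8 - 12) = (0*(4 + 4 + 10))/(-4) = (0*18)*(-1/4) = 0*(-1/4) = 0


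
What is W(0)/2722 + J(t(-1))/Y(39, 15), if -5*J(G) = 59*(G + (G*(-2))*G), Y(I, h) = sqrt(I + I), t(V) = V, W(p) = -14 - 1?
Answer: -15/2722 + 59*sqrt(78)/130 ≈ 4.0027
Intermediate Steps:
W(p) = -15
Y(I, h) = sqrt(2)*sqrt(I) (Y(I, h) = sqrt(2*I) = sqrt(2)*sqrt(I))
J(G) = -59*G/5 + 118*G**2/5 (J(G) = -59*(G + (G*(-2))*G)/5 = -59*(G + (-2*G)*G)/5 = -59*(G - 2*G**2)/5 = -(-118*G**2 + 59*G)/5 = -59*G/5 + 118*G**2/5)
W(0)/2722 + J(t(-1))/Y(39, 15) = -15/2722 + ((59/5)*(-1)*(-1 + 2*(-1)))/((sqrt(2)*sqrt(39))) = -15*1/2722 + ((59/5)*(-1)*(-1 - 2))/(sqrt(78)) = -15/2722 + ((59/5)*(-1)*(-3))*(sqrt(78)/78) = -15/2722 + 177*(sqrt(78)/78)/5 = -15/2722 + 59*sqrt(78)/130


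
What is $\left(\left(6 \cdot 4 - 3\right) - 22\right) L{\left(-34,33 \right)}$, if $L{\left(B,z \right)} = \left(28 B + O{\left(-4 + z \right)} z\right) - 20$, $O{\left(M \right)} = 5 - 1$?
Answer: $840$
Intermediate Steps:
$O{\left(M \right)} = 4$ ($O{\left(M \right)} = 5 - 1 = 4$)
$L{\left(B,z \right)} = -20 + 4 z + 28 B$ ($L{\left(B,z \right)} = \left(28 B + 4 z\right) - 20 = \left(4 z + 28 B\right) - 20 = -20 + 4 z + 28 B$)
$\left(\left(6 \cdot 4 - 3\right) - 22\right) L{\left(-34,33 \right)} = \left(\left(6 \cdot 4 - 3\right) - 22\right) \left(-20 + 4 \cdot 33 + 28 \left(-34\right)\right) = \left(\left(24 - 3\right) - 22\right) \left(-20 + 132 - 952\right) = \left(21 - 22\right) \left(-840\right) = \left(-1\right) \left(-840\right) = 840$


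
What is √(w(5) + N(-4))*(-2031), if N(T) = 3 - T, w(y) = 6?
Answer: -2031*√13 ≈ -7322.9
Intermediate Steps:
√(w(5) + N(-4))*(-2031) = √(6 + (3 - 1*(-4)))*(-2031) = √(6 + (3 + 4))*(-2031) = √(6 + 7)*(-2031) = √13*(-2031) = -2031*√13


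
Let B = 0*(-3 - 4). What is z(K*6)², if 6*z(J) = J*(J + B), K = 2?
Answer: 576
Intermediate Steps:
B = 0 (B = 0*(-7) = 0)
z(J) = J²/6 (z(J) = (J*(J + 0))/6 = (J*J)/6 = J²/6)
z(K*6)² = ((2*6)²/6)² = ((⅙)*12²)² = ((⅙)*144)² = 24² = 576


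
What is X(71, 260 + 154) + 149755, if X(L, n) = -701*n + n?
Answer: -140045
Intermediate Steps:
X(L, n) = -700*n
X(71, 260 + 154) + 149755 = -700*(260 + 154) + 149755 = -700*414 + 149755 = -289800 + 149755 = -140045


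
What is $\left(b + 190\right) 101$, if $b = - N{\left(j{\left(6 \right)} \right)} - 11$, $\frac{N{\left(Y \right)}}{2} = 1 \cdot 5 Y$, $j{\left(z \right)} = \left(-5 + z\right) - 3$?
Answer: $20099$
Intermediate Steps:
$j{\left(z \right)} = -8 + z$
$N{\left(Y \right)} = 10 Y$ ($N{\left(Y \right)} = 2 \cdot 1 \cdot 5 Y = 2 \cdot 5 Y = 10 Y$)
$b = 9$ ($b = - 10 \left(-8 + 6\right) - 11 = - 10 \left(-2\right) - 11 = \left(-1\right) \left(-20\right) - 11 = 20 - 11 = 9$)
$\left(b + 190\right) 101 = \left(9 + 190\right) 101 = 199 \cdot 101 = 20099$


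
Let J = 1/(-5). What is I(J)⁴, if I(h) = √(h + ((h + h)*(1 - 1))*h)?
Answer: 1/25 ≈ 0.040000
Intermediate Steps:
J = -⅕ (J = 1*(-⅕) = -⅕ ≈ -0.20000)
I(h) = √h (I(h) = √(h + ((2*h)*0)*h) = √(h + 0*h) = √(h + 0) = √h)
I(J)⁴ = (√(-⅕))⁴ = (I*√5/5)⁴ = 1/25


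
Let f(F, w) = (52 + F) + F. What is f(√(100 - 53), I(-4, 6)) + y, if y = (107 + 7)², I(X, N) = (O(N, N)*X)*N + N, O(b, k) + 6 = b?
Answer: 13048 + 2*√47 ≈ 13062.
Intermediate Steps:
O(b, k) = -6 + b
I(X, N) = N + N*X*(-6 + N) (I(X, N) = ((-6 + N)*X)*N + N = (X*(-6 + N))*N + N = N*X*(-6 + N) + N = N + N*X*(-6 + N))
f(F, w) = 52 + 2*F
y = 12996 (y = 114² = 12996)
f(√(100 - 53), I(-4, 6)) + y = (52 + 2*√(100 - 53)) + 12996 = (52 + 2*√47) + 12996 = 13048 + 2*√47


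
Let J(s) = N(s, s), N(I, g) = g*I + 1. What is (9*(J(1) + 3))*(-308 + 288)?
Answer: -900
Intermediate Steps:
N(I, g) = 1 + I*g (N(I, g) = I*g + 1 = 1 + I*g)
J(s) = 1 + s² (J(s) = 1 + s*s = 1 + s²)
(9*(J(1) + 3))*(-308 + 288) = (9*((1 + 1²) + 3))*(-308 + 288) = (9*((1 + 1) + 3))*(-20) = (9*(2 + 3))*(-20) = (9*5)*(-20) = 45*(-20) = -900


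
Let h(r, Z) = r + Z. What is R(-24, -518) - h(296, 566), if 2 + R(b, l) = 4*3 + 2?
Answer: -850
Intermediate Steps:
R(b, l) = 12 (R(b, l) = -2 + (4*3 + 2) = -2 + (12 + 2) = -2 + 14 = 12)
h(r, Z) = Z + r
R(-24, -518) - h(296, 566) = 12 - (566 + 296) = 12 - 1*862 = 12 - 862 = -850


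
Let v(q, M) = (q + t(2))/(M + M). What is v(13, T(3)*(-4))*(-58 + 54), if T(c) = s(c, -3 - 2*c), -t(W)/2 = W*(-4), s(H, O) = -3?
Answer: -29/6 ≈ -4.8333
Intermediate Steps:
t(W) = 8*W (t(W) = -2*W*(-4) = -(-8)*W = 8*W)
T(c) = -3
v(q, M) = (16 + q)/(2*M) (v(q, M) = (q + 8*2)/(M + M) = (q + 16)/((2*M)) = (16 + q)*(1/(2*M)) = (16 + q)/(2*M))
v(13, T(3)*(-4))*(-58 + 54) = ((16 + 13)/(2*((-3*(-4)))))*(-58 + 54) = ((½)*29/12)*(-4) = ((½)*(1/12)*29)*(-4) = (29/24)*(-4) = -29/6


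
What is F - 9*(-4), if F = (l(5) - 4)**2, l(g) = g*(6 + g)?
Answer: 2637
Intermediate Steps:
F = 2601 (F = (5*(6 + 5) - 4)**2 = (5*11 - 4)**2 = (55 - 4)**2 = 51**2 = 2601)
F - 9*(-4) = 2601 - 9*(-4) = 2601 + 36 = 2637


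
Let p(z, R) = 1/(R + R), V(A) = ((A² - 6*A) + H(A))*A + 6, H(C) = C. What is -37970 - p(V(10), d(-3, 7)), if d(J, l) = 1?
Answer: -75941/2 ≈ -37971.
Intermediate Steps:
V(A) = 6 + A*(A² - 5*A) (V(A) = ((A² - 6*A) + A)*A + 6 = (A² - 5*A)*A + 6 = A*(A² - 5*A) + 6 = 6 + A*(A² - 5*A))
p(z, R) = 1/(2*R)
-37970 - p(V(10), d(-3, 7)) = -37970 - 1/(2*1) = -37970 - 1/2 = -37970 - 1*½ = -37970 - ½ = -75941/2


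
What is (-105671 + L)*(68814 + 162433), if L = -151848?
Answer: -59550496193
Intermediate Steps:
(-105671 + L)*(68814 + 162433) = (-105671 - 151848)*(68814 + 162433) = -257519*231247 = -59550496193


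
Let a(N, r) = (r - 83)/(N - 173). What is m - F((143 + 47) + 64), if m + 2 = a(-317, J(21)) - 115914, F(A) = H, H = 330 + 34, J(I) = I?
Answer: -28488569/245 ≈ -1.1628e+5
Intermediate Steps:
a(N, r) = (-83 + r)/(-173 + N)
H = 364
F(A) = 364
m = -28399389/245 (m = -2 + ((-83 + 21)/(-173 - 317) - 115914) = -2 + (-62/(-490) - 115914) = -2 + (-1/490*(-62) - 115914) = -2 + (31/245 - 115914) = -2 - 28398899/245 = -28399389/245 ≈ -1.1592e+5)
m - F((143 + 47) + 64) = -28399389/245 - 1*364 = -28399389/245 - 364 = -28488569/245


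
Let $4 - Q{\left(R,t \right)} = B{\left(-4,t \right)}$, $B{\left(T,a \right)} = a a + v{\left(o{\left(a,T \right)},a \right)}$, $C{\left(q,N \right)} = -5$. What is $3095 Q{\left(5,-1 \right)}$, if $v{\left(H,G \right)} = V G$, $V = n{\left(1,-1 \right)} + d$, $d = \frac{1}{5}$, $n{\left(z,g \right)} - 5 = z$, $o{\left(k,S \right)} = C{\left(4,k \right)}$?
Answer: $28474$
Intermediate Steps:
$o{\left(k,S \right)} = -5$
$n{\left(z,g \right)} = 5 + z$
$d = \frac{1}{5} \approx 0.2$
$V = \frac{31}{5}$ ($V = \left(5 + 1\right) + \frac{1}{5} = 6 + \frac{1}{5} = \frac{31}{5} \approx 6.2$)
$v{\left(H,G \right)} = \frac{31 G}{5}$
$B{\left(T,a \right)} = a^{2} + \frac{31 a}{5}$ ($B{\left(T,a \right)} = a a + \frac{31 a}{5} = a^{2} + \frac{31 a}{5}$)
$Q{\left(R,t \right)} = 4 - \frac{t \left(31 + 5 t\right)}{5}$
$3095 Q{\left(5,-1 \right)} = 3095 \left(4 - \left(-1\right)^{2} - - \frac{31}{5}\right) = 3095 \left(4 - 1 + \frac{31}{5}\right) = 3095 \cdot \frac{46}{5} = 28474$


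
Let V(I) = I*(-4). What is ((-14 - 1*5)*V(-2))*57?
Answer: -8664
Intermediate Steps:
V(I) = -4*I
((-14 - 1*5)*V(-2))*57 = ((-14 - 1*5)*(-4*(-2)))*57 = ((-14 - 5)*8)*57 = -19*8*57 = -152*57 = -8664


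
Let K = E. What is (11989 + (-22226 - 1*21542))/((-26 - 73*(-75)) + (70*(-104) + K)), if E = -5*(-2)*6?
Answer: 2889/161 ≈ 17.944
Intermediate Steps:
E = 60 (E = 10*6 = 60)
K = 60
(11989 + (-22226 - 1*21542))/((-26 - 73*(-75)) + (70*(-104) + K)) = (11989 + (-22226 - 1*21542))/((-26 - 73*(-75)) + (70*(-104) + 60)) = (11989 + (-22226 - 21542))/((-26 + 5475) + (-7280 + 60)) = (11989 - 43768)/(5449 - 7220) = -31779/(-1771) = -31779*(-1/1771) = 2889/161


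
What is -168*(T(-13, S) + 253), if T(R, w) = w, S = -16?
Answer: -39816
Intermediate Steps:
-168*(T(-13, S) + 253) = -168*(-16 + 253) = -168*237 = -39816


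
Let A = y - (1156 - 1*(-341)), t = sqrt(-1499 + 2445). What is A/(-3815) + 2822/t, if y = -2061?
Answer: 3558/3815 + 1411*sqrt(946)/473 ≈ 92.684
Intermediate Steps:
t = sqrt(946) ≈ 30.757
A = -3558 (A = -2061 - (1156 - 1*(-341)) = -2061 - (1156 + 341) = -2061 - 1*1497 = -2061 - 1497 = -3558)
A/(-3815) + 2822/t = -3558/(-3815) + 2822/(sqrt(946)) = -3558*(-1/3815) + 2822*(sqrt(946)/946) = 3558/3815 + 1411*sqrt(946)/473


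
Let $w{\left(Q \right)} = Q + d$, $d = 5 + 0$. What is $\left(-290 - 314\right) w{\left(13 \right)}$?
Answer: $-10872$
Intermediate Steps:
$d = 5$
$w{\left(Q \right)} = 5 + Q$ ($w{\left(Q \right)} = Q + 5 = 5 + Q$)
$\left(-290 - 314\right) w{\left(13 \right)} = \left(-290 - 314\right) \left(5 + 13\right) = \left(-604\right) 18 = -10872$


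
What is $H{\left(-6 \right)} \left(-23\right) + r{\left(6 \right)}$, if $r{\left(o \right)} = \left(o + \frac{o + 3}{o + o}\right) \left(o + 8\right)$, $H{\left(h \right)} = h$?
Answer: $\frac{465}{2} \approx 232.5$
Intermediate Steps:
$r{\left(o \right)} = \left(8 + o\right) \left(o + \frac{3 + o}{2 o}\right)$ ($r{\left(o \right)} = \left(o + \frac{3 + o}{2 o}\right) \left(8 + o\right) = \left(8 + o\right) \left(o + \frac{3 + o}{2 o}\right)$)
$H{\left(-6 \right)} \left(-23\right) + r{\left(6 \right)} = \left(-6\right) \left(-23\right) + \left(\frac{11}{2} + 6^{2} + \frac{12}{6} + \frac{17}{2} \cdot 6\right) = 138 + \left(\frac{11}{2} + 36 + 12 \cdot \frac{1}{6} + 51\right) = 138 + \left(\frac{11}{2} + 36 + 2 + 51\right) = 138 + \frac{189}{2} = \frac{465}{2}$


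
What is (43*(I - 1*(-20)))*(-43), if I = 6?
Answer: -48074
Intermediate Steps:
(43*(I - 1*(-20)))*(-43) = (43*(6 - 1*(-20)))*(-43) = (43*(6 + 20))*(-43) = (43*26)*(-43) = 1118*(-43) = -48074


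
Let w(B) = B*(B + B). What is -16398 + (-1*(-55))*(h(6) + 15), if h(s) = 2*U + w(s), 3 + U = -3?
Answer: -12273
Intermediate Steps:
U = -6 (U = -3 - 3 = -6)
w(B) = 2*B**2 (w(B) = B*(2*B) = 2*B**2)
h(s) = -12 + 2*s**2 (h(s) = 2*(-6) + 2*s**2 = -12 + 2*s**2)
-16398 + (-1*(-55))*(h(6) + 15) = -16398 + (-1*(-55))*((-12 + 2*6**2) + 15) = -16398 + 55*((-12 + 2*36) + 15) = -16398 + 55*((-12 + 72) + 15) = -16398 + 55*(60 + 15) = -16398 + 55*75 = -16398 + 4125 = -12273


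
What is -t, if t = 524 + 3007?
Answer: -3531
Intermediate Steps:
t = 3531
-t = -1*3531 = -3531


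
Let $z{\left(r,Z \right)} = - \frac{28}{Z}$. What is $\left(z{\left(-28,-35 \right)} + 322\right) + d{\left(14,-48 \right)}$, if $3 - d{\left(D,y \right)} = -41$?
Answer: $\frac{1834}{5} \approx 366.8$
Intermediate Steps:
$d{\left(D,y \right)} = 44$ ($d{\left(D,y \right)} = 3 - -41 = 3 + 41 = 44$)
$\left(z{\left(-28,-35 \right)} + 322\right) + d{\left(14,-48 \right)} = \left(- \frac{28}{-35} + 322\right) + 44 = \left(\left(-28\right) \left(- \frac{1}{35}\right) + 322\right) + 44 = \left(\frac{4}{5} + 322\right) + 44 = \frac{1614}{5} + 44 = \frac{1834}{5}$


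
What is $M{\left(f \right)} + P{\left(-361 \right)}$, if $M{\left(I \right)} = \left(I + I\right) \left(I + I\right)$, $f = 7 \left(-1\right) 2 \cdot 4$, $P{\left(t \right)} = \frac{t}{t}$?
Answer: $12545$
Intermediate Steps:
$P{\left(t \right)} = 1$
$f = -56$ ($f = \left(-7\right) 2 \cdot 4 = \left(-14\right) 4 = -56$)
$M{\left(I \right)} = 4 I^{2}$ ($M{\left(I \right)} = 2 I 2 I = 4 I^{2}$)
$M{\left(f \right)} + P{\left(-361 \right)} = 4 \left(-56\right)^{2} + 1 = 4 \cdot 3136 + 1 = 12544 + 1 = 12545$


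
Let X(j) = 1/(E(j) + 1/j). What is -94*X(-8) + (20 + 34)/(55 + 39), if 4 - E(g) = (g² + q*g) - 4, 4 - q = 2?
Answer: 44011/15087 ≈ 2.9171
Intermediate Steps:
q = 2 (q = 4 - 1*2 = 4 - 2 = 2)
E(g) = 8 - g² - 2*g (E(g) = 4 - ((g² + 2*g) - 4) = 4 - (-4 + g² + 2*g) = 4 + (4 - g² - 2*g) = 8 - g² - 2*g)
X(j) = 1/(8 + 1/j - j² - 2*j) (X(j) = 1/((8 - j² - 2*j) + 1/j) = 1/(8 + 1/j - j² - 2*j))
-94*X(-8) + (20 + 34)/(55 + 39) = -(-94)*(-8)/(-1 - 8*(-8 + (-8)² + 2*(-8))) + (20 + 34)/(55 + 39) = -(-94)*(-8)/(-1 - 8*(-8 + 64 - 16)) + 54/94 = -(-94)*(-8)/(-1 - 8*40) + 54*(1/94) = -(-94)*(-8)/(-1 - 320) + 27/47 = -(-94)*(-8)/(-321) + 27/47 = -(-94)*(-8)*(-1)/321 + 27/47 = -94*(-8/321) + 27/47 = 752/321 + 27/47 = 44011/15087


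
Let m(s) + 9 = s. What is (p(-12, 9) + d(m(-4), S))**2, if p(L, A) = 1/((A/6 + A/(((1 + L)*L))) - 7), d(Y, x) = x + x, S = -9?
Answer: 18887716/57121 ≈ 330.66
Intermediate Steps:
m(s) = -9 + s
d(Y, x) = 2*x
p(L, A) = 1/(-7 + A/6 + A/(L*(1 + L))) (p(L, A) = 1/((A*(1/6) + A/((L*(1 + L)))) - 7) = 1/((A/6 + A*(1/(L*(1 + L)))) - 7) = 1/((A/6 + A/(L*(1 + L))) - 7) = 1/(-7 + A/6 + A/(L*(1 + L))))
(p(-12, 9) + d(m(-4), S))**2 = (6*(-12)*(1 - 12)/(-42*(-12) - 42*(-12)**2 + 6*9 + 9*(-12) + 9*(-12)**2) + 2*(-9))**2 = (6*(-12)*(-11)/(504 - 42*144 + 54 - 108 + 9*144) - 18)**2 = (6*(-12)*(-11)/(504 - 6048 + 54 - 108 + 1296) - 18)**2 = (6*(-12)*(-11)/(-4302) - 18)**2 = (6*(-12)*(-1/4302)*(-11) - 18)**2 = (-44/239 - 18)**2 = (-4346/239)**2 = 18887716/57121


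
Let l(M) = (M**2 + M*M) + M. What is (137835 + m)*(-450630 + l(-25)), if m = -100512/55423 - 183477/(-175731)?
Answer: -10584212263358913410/170869109 ≈ -6.1943e+10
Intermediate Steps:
l(M) = M + 2*M**2 (l(M) = (M**2 + M**2) + M = 2*M**2 + M = M + 2*M**2)
m = -131477693/170869109 (m = -100512*1/55423 - 183477*(-1/175731) = -100512/55423 + 61159/58577 = -131477693/170869109 ≈ -0.76946)
(137835 + m)*(-450630 + l(-25)) = (137835 - 131477693/170869109)*(-450630 - 25*(1 + 2*(-25))) = 23551612161322*(-450630 - 25*(1 - 50))/170869109 = 23551612161322*(-450630 - 25*(-49))/170869109 = 23551612161322*(-450630 + 1225)/170869109 = (23551612161322/170869109)*(-449405) = -10584212263358913410/170869109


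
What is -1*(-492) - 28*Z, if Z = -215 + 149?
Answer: 2340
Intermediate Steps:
Z = -66
-1*(-492) - 28*Z = -1*(-492) - 28*(-66) = 492 + 1848 = 2340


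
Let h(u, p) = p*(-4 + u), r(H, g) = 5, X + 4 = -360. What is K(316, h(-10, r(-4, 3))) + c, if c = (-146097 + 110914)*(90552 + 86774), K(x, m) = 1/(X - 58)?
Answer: -2632799197677/422 ≈ -6.2389e+9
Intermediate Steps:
X = -364 (X = -4 - 360 = -364)
K(x, m) = -1/422 (K(x, m) = 1/(-364 - 58) = 1/(-422) = -1/422)
c = -6238860658 (c = -35183*177326 = -6238860658)
K(316, h(-10, r(-4, 3))) + c = -1/422 - 6238860658 = -2632799197677/422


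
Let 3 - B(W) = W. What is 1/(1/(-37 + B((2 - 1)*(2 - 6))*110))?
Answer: 733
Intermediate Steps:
B(W) = 3 - W
1/(1/(-37 + B((2 - 1)*(2 - 6))*110)) = 1/(1/(-37 + (3 - (2 - 1)*(2 - 6))*110)) = 1/(1/(-37 + (3 - (-4))*110)) = 1/(1/(-37 + (3 - 1*(-4))*110)) = 1/(1/(-37 + (3 + 4)*110)) = 1/(1/(-37 + 7*110)) = 1/(1/(-37 + 770)) = 1/(1/733) = 733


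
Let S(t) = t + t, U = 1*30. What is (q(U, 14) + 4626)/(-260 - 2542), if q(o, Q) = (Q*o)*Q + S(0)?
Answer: -1751/467 ≈ -3.7495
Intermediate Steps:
U = 30
S(t) = 2*t
q(o, Q) = o*Q² (q(o, Q) = (Q*o)*Q + 2*0 = o*Q² + 0 = o*Q²)
(q(U, 14) + 4626)/(-260 - 2542) = (30*14² + 4626)/(-260 - 2542) = (30*196 + 4626)/(-2802) = (5880 + 4626)*(-1/2802) = 10506*(-1/2802) = -1751/467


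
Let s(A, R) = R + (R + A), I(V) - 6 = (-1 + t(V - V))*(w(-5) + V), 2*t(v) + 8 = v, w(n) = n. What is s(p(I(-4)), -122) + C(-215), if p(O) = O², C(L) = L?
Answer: 2142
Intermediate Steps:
t(v) = -4 + v/2
I(V) = 31 - 5*V (I(V) = 6 + (-1 + (-4 + (V - V)/2))*(-5 + V) = 6 + (-1 + (-4 + (½)*0))*(-5 + V) = 6 + (-1 + (-4 + 0))*(-5 + V) = 6 + (-1 - 4)*(-5 + V) = 6 - 5*(-5 + V) = 6 + (25 - 5*V) = 31 - 5*V)
s(A, R) = A + 2*R (s(A, R) = R + (A + R) = A + 2*R)
s(p(I(-4)), -122) + C(-215) = ((31 - 5*(-4))² + 2*(-122)) - 215 = ((31 + 20)² - 244) - 215 = (51² - 244) - 215 = (2601 - 244) - 215 = 2357 - 215 = 2142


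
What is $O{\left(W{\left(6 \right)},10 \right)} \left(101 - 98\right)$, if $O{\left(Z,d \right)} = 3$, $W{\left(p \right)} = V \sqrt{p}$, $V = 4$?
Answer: $9$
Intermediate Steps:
$W{\left(p \right)} = 4 \sqrt{p}$
$O{\left(W{\left(6 \right)},10 \right)} \left(101 - 98\right) = 3 \left(101 - 98\right) = 3 \cdot 3 = 9$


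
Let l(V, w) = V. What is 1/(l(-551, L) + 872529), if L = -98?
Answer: 1/871978 ≈ 1.1468e-6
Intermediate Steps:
1/(l(-551, L) + 872529) = 1/(-551 + 872529) = 1/871978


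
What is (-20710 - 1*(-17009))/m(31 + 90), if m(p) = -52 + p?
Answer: -3701/69 ≈ -53.638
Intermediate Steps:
(-20710 - 1*(-17009))/m(31 + 90) = (-20710 - 1*(-17009))/(-52 + (31 + 90)) = (-20710 + 17009)/(-52 + 121) = -3701/69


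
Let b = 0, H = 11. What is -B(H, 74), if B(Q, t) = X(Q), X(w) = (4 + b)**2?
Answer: -16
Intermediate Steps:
X(w) = 16 (X(w) = (4 + 0)**2 = 4**2 = 16)
B(Q, t) = 16
-B(H, 74) = -1*16 = -16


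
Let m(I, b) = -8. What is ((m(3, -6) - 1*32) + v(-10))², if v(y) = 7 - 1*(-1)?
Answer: 1024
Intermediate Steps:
v(y) = 8 (v(y) = 7 + 1 = 8)
((m(3, -6) - 1*32) + v(-10))² = ((-8 - 1*32) + 8)² = ((-8 - 32) + 8)² = (-40 + 8)² = (-32)² = 1024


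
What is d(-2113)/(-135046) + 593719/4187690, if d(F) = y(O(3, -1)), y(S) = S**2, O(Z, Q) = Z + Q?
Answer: 40081312657/282765391870 ≈ 0.14175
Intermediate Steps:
O(Z, Q) = Q + Z
d(F) = 4 (d(F) = (-1 + 3)**2 = 2**2 = 4)
d(-2113)/(-135046) + 593719/4187690 = 4/(-135046) + 593719/4187690 = 4*(-1/135046) + 593719*(1/4187690) = -2/67523 + 593719/4187690 = 40081312657/282765391870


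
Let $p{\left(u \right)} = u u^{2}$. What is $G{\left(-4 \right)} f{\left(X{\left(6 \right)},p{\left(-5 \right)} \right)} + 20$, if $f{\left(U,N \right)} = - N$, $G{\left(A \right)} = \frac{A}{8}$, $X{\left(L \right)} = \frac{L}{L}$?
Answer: $- \frac{85}{2} \approx -42.5$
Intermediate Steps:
$X{\left(L \right)} = 1$
$p{\left(u \right)} = u^{3}$
$G{\left(A \right)} = \frac{A}{8}$ ($G{\left(A \right)} = A \frac{1}{8} = \frac{A}{8}$)
$G{\left(-4 \right)} f{\left(X{\left(6 \right)},p{\left(-5 \right)} \right)} + 20 = \frac{1}{8} \left(-4\right) \left(- \left(-5\right)^{3}\right) + 20 = - \frac{\left(-1\right) \left(-125\right)}{2} + 20 = \left(- \frac{1}{2}\right) 125 + 20 = - \frac{125}{2} + 20 = - \frac{85}{2}$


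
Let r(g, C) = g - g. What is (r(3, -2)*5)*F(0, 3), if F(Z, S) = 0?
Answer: 0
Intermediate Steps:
r(g, C) = 0
(r(3, -2)*5)*F(0, 3) = (0*5)*0 = 0*0 = 0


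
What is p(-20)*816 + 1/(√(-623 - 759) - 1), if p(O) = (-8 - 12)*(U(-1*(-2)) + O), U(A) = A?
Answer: (293759*I + 293760*√1382)/(I + √1382) ≈ 2.9376e+5 - 0.026878*I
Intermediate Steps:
p(O) = -40 - 20*O (p(O) = (-8 - 12)*(-1*(-2) + O) = -20*(2 + O) = -40 - 20*O)
p(-20)*816 + 1/(√(-623 - 759) - 1) = (-40 - 20*(-20))*816 + 1/(√(-623 - 759) - 1) = (-40 + 400)*816 + 1/(√(-1382) - 1) = 360*816 + 1/(I*√1382 - 1) = 293760 + 1/(-1 + I*√1382)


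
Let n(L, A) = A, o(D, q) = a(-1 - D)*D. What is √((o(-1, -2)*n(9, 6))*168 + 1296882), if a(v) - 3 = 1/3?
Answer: √1293522 ≈ 1137.3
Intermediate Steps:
a(v) = 10/3 (a(v) = 3 + 1/3 = 3 + 1*(⅓) = 3 + ⅓ = 10/3)
o(D, q) = 10*D/3
√((o(-1, -2)*n(9, 6))*168 + 1296882) = √((((10/3)*(-1))*6)*168 + 1296882) = √(-10/3*6*168 + 1296882) = √(-20*168 + 1296882) = √(-3360 + 1296882) = √1293522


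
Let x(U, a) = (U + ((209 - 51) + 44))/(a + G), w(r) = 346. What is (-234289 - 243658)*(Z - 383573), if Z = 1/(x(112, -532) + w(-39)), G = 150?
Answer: 12086602917269322/65929 ≈ 1.8333e+11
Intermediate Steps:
x(U, a) = (202 + U)/(150 + a) (x(U, a) = (U + ((209 - 51) + 44))/(a + 150) = (U + (158 + 44))/(150 + a) = (U + 202)/(150 + a) = (202 + U)/(150 + a))
Z = 191/65929 (Z = 1/((202 + 112)/(150 - 532) + 346) = 1/(314/(-382) + 346) = 1/(-1/382*314 + 346) = 1/(-157/191 + 346) = 1/(65929/191) = 191/65929 ≈ 0.0028971)
(-234289 - 243658)*(Z - 383573) = (-234289 - 243658)*(191/65929 - 383573) = -477947*(-25288584126/65929) = 12086602917269322/65929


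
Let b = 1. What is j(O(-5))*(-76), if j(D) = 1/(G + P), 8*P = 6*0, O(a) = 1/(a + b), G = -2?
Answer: 38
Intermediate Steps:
O(a) = 1/(1 + a) (O(a) = 1/(a + 1) = 1/(1 + a))
P = 0 (P = (6*0)/8 = (⅛)*0 = 0)
j(D) = -½ (j(D) = 1/(-2 + 0) = 1/(-2) = -½)
j(O(-5))*(-76) = -½*(-76) = 38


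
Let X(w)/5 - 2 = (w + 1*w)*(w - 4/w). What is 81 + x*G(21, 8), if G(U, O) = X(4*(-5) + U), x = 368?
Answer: -7279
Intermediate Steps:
X(w) = 10 + 10*w*(w - 4/w) (X(w) = 10 + 5*((w + 1*w)*(w - 4/w)) = 10 + 5*((w + w)*(w - 4/w)) = 10 + 5*((2*w)*(w - 4/w)) = 10 + 5*(2*w*(w - 4/w)) = 10 + 10*w*(w - 4/w))
G(U, O) = -30 + 10*(-20 + U)² (G(U, O) = -30 + 10*(4*(-5) + U)² = -30 + 10*(-20 + U)²)
81 + x*G(21, 8) = 81 + 368*(-30 + 10*(-20 + 21)²) = 81 + 368*(-30 + 10*1²) = 81 + 368*(-30 + 10*1) = 81 + 368*(-30 + 10) = 81 + 368*(-20) = 81 - 7360 = -7279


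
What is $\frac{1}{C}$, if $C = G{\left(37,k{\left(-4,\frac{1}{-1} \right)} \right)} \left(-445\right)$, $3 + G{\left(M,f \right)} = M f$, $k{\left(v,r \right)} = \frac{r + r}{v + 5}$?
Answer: $\frac{1}{34265} \approx 2.9184 \cdot 10^{-5}$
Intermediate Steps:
$k{\left(v,r \right)} = \frac{2 r}{5 + v}$
$G{\left(M,f \right)} = -3 + M f$
$C = 34265$ ($C = \left(-3 + 37 \frac{2}{\left(-1\right) \left(5 - 4\right)}\right) \left(-445\right) = \left(-3 + 37 \cdot 2 \left(-1\right) 1^{-1}\right) \left(-445\right) = \left(-3 + 37 \cdot 2 \left(-1\right) 1\right) \left(-445\right) = \left(-3 + 37 \left(-2\right)\right) \left(-445\right) = \left(-3 - 74\right) \left(-445\right) = \left(-77\right) \left(-445\right) = 34265$)
$\frac{1}{C} = \frac{1}{34265}$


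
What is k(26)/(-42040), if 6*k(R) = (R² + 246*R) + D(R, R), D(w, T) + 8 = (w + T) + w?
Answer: -3571/126120 ≈ -0.028314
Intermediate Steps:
D(w, T) = -8 + T + 2*w (D(w, T) = -8 + ((w + T) + w) = -8 + ((T + w) + w) = -8 + (T + 2*w) = -8 + T + 2*w)
k(R) = -4/3 + R²/6 + 83*R/2 (k(R) = ((R² + 246*R) + (-8 + R + 2*R))/6 = ((R² + 246*R) + (-8 + 3*R))/6 = (-8 + R² + 249*R)/6 = -4/3 + R²/6 + 83*R/2)
k(26)/(-42040) = (-4/3 + (⅙)*26² + (83/2)*26)/(-42040) = (-4/3 + (⅙)*676 + 1079)*(-1/42040) = (-4/3 + 338/3 + 1079)*(-1/42040) = (3571/3)*(-1/42040) = -3571/126120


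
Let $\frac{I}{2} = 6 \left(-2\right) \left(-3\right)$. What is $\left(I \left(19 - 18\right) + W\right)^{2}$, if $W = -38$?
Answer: $1156$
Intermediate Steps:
$I = 72$ ($I = 2 \cdot 6 \left(-2\right) \left(-3\right) = 2 \left(\left(-12\right) \left(-3\right)\right) = 2 \cdot 36 = 72$)
$\left(I \left(19 - 18\right) + W\right)^{2} = \left(72 \left(19 - 18\right) - 38\right)^{2} = \left(72 \cdot 1 - 38\right)^{2} = \left(72 - 38\right)^{2} = 34^{2} = 1156$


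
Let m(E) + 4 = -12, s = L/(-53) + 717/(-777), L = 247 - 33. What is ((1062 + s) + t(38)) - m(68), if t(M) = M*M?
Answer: 34551401/13727 ≈ 2517.0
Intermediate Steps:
L = 214
s = -68093/13727 (s = 214/(-53) + 717/(-777) = 214*(-1/53) + 717*(-1/777) = -214/53 - 239/259 = -68093/13727 ≈ -4.9605)
t(M) = M**2
m(E) = -16 (m(E) = -4 - 12 = -16)
((1062 + s) + t(38)) - m(68) = ((1062 - 68093/13727) + 38**2) - 1*(-16) = (14509981/13727 + 1444) + 16 = 34331769/13727 + 16 = 34551401/13727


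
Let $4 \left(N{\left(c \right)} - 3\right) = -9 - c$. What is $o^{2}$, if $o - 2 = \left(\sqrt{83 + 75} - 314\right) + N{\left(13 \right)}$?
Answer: $\frac{396273}{4} - 629 \sqrt{158} \approx 91162.0$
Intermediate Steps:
$N{\left(c \right)} = \frac{3}{4} - \frac{c}{4}$ ($N{\left(c \right)} = 3 + \frac{-9 - c}{4} = 3 - \left(\frac{9}{4} + \frac{c}{4}\right) = \frac{3}{4} - \frac{c}{4}$)
$o = - \frac{629}{2} + \sqrt{158}$ ($o = 2 + \left(\left(\sqrt{83 + 75} - 314\right) + \left(\frac{3}{4} - \frac{13}{4}\right)\right) = 2 + \left(\left(\sqrt{158} - 314\right) + \left(\frac{3}{4} - \frac{13}{4}\right)\right) = 2 - \left(\frac{633}{2} - \sqrt{158}\right) = - \frac{629}{2} + \sqrt{158} \approx -301.93$)
$o^{2} = \left(- \frac{629}{2} + \sqrt{158}\right)^{2}$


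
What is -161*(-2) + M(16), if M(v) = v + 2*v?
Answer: 370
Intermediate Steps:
M(v) = 3*v
-161*(-2) + M(16) = -161*(-2) + 3*16 = 322 + 48 = 370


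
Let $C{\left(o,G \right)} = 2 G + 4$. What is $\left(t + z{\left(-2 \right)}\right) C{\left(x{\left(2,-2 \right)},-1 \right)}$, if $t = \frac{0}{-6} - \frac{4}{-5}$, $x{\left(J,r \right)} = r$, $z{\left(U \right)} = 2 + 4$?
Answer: $\frac{68}{5} \approx 13.6$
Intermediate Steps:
$z{\left(U \right)} = 6$
$t = \frac{4}{5}$ ($t = 0 \left(- \frac{1}{6}\right) - - \frac{4}{5} = 0 + \frac{4}{5} = \frac{4}{5} \approx 0.8$)
$C{\left(o,G \right)} = 4 + 2 G$
$\left(t + z{\left(-2 \right)}\right) C{\left(x{\left(2,-2 \right)},-1 \right)} = \left(\frac{4}{5} + 6\right) \left(4 + 2 \left(-1\right)\right) = \frac{34 \left(4 - 2\right)}{5} = \frac{34}{5} \cdot 2 = \frac{68}{5}$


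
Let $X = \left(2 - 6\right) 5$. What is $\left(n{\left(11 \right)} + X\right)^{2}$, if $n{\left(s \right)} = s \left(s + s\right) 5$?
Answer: $1416100$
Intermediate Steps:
$n{\left(s \right)} = 10 s^{2}$ ($n{\left(s \right)} = s 2 s 5 = s 10 s = 10 s^{2}$)
$X = -20$ ($X = \left(-4\right) 5 = -20$)
$\left(n{\left(11 \right)} + X\right)^{2} = \left(10 \cdot 11^{2} - 20\right)^{2} = \left(10 \cdot 121 - 20\right)^{2} = \left(1210 - 20\right)^{2} = 1190^{2} = 1416100$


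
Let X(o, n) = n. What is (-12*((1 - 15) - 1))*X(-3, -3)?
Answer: -540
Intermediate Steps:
(-12*((1 - 15) - 1))*X(-3, -3) = -12*((1 - 15) - 1)*(-3) = -12*(-14 - 1)*(-3) = -12*(-15)*(-3) = 180*(-3) = -540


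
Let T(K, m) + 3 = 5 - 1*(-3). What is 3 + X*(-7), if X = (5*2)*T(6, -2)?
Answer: -347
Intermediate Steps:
T(K, m) = 5 (T(K, m) = -3 + (5 - 1*(-3)) = -3 + (5 + 3) = -3 + 8 = 5)
X = 50 (X = (5*2)*5 = 10*5 = 50)
3 + X*(-7) = 3 + 50*(-7) = 3 - 350 = -347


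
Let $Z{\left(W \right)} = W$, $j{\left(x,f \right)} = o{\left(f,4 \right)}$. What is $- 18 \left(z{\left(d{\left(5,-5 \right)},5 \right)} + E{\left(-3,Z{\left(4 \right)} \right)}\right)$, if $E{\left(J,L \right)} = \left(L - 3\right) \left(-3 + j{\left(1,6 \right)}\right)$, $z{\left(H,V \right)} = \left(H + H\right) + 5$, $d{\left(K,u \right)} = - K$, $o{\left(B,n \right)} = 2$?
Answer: $108$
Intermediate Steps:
$j{\left(x,f \right)} = 2$
$z{\left(H,V \right)} = 5 + 2 H$ ($z{\left(H,V \right)} = 2 H + 5 = 5 + 2 H$)
$E{\left(J,L \right)} = 3 - L$ ($E{\left(J,L \right)} = \left(L - 3\right) \left(-3 + 2\right) = \left(-3 + L\right) \left(-1\right) = 3 - L$)
$- 18 \left(z{\left(d{\left(5,-5 \right)},5 \right)} + E{\left(-3,Z{\left(4 \right)} \right)}\right) = - 18 \left(\left(5 + 2 \left(\left(-1\right) 5\right)\right) + \left(3 - 4\right)\right) = - 18 \left(\left(5 + 2 \left(-5\right)\right) + \left(3 - 4\right)\right) = - 18 \left(\left(5 - 10\right) - 1\right) = - 18 \left(-5 - 1\right) = \left(-18\right) \left(-6\right) = 108$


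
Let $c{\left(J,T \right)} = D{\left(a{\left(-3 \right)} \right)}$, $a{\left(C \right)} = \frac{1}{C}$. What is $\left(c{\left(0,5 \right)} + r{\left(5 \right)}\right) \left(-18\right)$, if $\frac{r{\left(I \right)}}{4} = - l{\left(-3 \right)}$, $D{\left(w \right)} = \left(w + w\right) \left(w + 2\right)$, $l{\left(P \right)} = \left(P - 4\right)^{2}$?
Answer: $3548$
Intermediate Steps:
$l{\left(P \right)} = \left(-4 + P\right)^{2}$
$D{\left(w \right)} = 2 w \left(2 + w\right)$
$c{\left(J,T \right)} = - \frac{10}{9}$ ($c{\left(J,T \right)} = \frac{2 \left(2 + \frac{1}{-3}\right)}{-3} = 2 \left(- \frac{1}{3}\right) \left(2 - \frac{1}{3}\right) = 2 \left(- \frac{1}{3}\right) \frac{5}{3} = - \frac{10}{9}$)
$r{\left(I \right)} = -196$ ($r{\left(I \right)} = 4 \left(- \left(-4 - 3\right)^{2}\right) = 4 \left(- \left(-7\right)^{2}\right) = 4 \left(\left(-1\right) 49\right) = 4 \left(-49\right) = -196$)
$\left(c{\left(0,5 \right)} + r{\left(5 \right)}\right) \left(-18\right) = \left(- \frac{10}{9} - 196\right) \left(-18\right) = \left(- \frac{1774}{9}\right) \left(-18\right) = 3548$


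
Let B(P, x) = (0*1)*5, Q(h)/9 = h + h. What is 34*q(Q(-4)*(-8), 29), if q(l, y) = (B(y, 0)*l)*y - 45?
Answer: -1530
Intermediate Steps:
Q(h) = 18*h (Q(h) = 9*(h + h) = 9*(2*h) = 18*h)
B(P, x) = 0 (B(P, x) = 0*5 = 0)
q(l, y) = -45 (q(l, y) = (0*l)*y - 45 = 0*y - 45 = 0 - 45 = -45)
34*q(Q(-4)*(-8), 29) = 34*(-45) = -1530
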